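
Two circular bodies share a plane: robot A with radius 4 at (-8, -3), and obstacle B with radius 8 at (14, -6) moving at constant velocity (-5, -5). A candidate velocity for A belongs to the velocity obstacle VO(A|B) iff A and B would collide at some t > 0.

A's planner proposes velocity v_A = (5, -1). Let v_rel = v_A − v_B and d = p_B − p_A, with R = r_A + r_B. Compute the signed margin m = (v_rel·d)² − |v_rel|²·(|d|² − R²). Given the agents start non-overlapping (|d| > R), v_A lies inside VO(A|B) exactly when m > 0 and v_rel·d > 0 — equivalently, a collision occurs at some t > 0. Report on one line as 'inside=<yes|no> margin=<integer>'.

d = (22, -3),  |d|² = 493;  R = 4+8 = 12,  c = 493−12² = 349
v_rel = (10, 4),  |v_rel|² = 116;  v_rel·d = (10)·(22) + (4)·(-3) = 208
116·t² − 416·t + 349 = 0  ⇒  m = 208² − 116·349 = 2780
m = 2780 > 0,  v_rel·d = 208 > 0  ⇒  inside

inside=yes margin=2780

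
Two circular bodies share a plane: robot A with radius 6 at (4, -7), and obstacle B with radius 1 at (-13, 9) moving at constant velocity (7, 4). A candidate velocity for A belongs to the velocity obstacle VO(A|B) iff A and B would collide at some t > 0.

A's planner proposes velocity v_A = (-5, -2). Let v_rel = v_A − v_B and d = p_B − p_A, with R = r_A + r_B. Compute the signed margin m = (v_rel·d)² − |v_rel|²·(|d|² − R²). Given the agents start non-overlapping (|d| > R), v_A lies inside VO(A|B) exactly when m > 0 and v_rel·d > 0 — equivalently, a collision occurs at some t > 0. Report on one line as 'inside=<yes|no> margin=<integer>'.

d = (-17, 16),  |d|² = 545;  R = 6+1 = 7,  c = 545−7² = 496
v_rel = (-12, -6),  |v_rel|² = 180;  v_rel·d = (-12)·(-17) + (-6)·(16) = 108
180·t² − 216·t + 496 = 0  ⇒  m = 108² − 180·496 = -77616
m = -77616 < 0,  v_rel·d = 108 > 0  ⇒  outside

inside=no margin=-77616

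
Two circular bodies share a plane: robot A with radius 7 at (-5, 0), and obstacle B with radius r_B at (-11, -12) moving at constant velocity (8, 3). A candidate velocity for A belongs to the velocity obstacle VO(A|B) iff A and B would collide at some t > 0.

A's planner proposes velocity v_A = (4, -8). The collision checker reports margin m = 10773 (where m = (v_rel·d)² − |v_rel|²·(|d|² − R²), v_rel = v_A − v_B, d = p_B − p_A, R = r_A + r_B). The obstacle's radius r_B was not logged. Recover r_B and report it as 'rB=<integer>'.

m = 10773
d = (-6, -12);  v_rel = (-4, -11),  |v_rel|² = 137
v_rel×d = (-4)·(-12) − (-11)·(-6) = -18
since m = R²·137 − (-18)²:  R² = (324 + 10773) / 137 = 81
R = √81 = 9  ⇒  r_B = 9 − 7 = 2

rB=2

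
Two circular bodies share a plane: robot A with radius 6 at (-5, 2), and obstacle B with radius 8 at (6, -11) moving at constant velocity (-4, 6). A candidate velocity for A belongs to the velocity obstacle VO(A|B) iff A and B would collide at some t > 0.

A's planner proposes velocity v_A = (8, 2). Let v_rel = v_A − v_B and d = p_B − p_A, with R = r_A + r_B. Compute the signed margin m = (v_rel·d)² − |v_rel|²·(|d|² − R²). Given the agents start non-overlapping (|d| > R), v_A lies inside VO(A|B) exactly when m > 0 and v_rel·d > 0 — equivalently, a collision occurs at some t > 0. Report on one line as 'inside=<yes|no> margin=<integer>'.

d = (11, -13),  |d|² = 290;  R = 6+8 = 14,  c = 290−14² = 94
v_rel = (12, -4),  |v_rel|² = 160;  v_rel·d = (12)·(11) + (-4)·(-13) = 184
160·t² − 368·t + 94 = 0  ⇒  m = 184² − 160·94 = 18816
m = 18816 > 0,  v_rel·d = 184 > 0  ⇒  inside

inside=yes margin=18816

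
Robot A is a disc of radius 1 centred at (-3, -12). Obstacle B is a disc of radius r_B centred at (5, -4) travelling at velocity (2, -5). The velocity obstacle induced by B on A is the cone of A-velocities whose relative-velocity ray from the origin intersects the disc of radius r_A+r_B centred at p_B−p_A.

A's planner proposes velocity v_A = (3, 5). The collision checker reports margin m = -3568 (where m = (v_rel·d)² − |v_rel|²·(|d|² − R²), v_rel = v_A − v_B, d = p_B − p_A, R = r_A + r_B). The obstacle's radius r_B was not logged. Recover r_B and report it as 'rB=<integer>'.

m = -3568
d = (8, 8);  v_rel = (1, 10),  |v_rel|² = 101
v_rel×d = (1)·(8) − (10)·(8) = -72
since m = R²·101 − (-72)²:  R² = (5184 + -3568) / 101 = 16
R = √16 = 4  ⇒  r_B = 4 − 1 = 3

rB=3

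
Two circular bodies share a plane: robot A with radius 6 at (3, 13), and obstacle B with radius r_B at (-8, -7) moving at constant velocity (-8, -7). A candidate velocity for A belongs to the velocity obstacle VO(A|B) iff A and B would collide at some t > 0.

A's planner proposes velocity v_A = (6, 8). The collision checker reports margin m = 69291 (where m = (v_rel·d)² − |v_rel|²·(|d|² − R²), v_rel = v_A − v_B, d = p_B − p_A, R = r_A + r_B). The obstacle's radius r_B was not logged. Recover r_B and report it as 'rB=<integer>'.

m = 69291
d = (-11, -20);  v_rel = (14, 15),  |v_rel|² = 421
v_rel×d = (14)·(-20) − (15)·(-11) = -115
since m = R²·421 − (-115)²:  R² = (13225 + 69291) / 421 = 196
R = √196 = 14  ⇒  r_B = 14 − 6 = 8

rB=8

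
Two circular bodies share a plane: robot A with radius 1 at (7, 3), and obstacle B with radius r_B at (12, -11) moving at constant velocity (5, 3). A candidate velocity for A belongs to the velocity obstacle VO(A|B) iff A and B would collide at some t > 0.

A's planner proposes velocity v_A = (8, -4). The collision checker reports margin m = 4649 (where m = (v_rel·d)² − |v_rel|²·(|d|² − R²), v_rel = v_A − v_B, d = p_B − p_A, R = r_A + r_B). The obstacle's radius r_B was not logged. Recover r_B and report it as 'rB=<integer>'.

m = 4649
d = (5, -14);  v_rel = (3, -7),  |v_rel|² = 58
v_rel×d = (3)·(-14) − (-7)·(5) = -7
since m = R²·58 − (-7)²:  R² = (49 + 4649) / 58 = 81
R = √81 = 9  ⇒  r_B = 9 − 1 = 8

rB=8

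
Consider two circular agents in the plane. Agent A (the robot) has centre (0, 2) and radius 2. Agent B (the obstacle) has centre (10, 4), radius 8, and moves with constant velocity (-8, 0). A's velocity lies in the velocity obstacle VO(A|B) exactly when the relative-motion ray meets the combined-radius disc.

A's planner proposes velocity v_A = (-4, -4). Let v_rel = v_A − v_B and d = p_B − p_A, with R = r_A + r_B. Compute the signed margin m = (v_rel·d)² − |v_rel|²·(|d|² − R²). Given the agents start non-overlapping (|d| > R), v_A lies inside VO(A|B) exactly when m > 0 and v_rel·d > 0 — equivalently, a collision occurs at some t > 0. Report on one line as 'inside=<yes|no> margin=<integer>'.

d = (10, 2),  |d|² = 104;  R = 2+8 = 10,  c = 104−10² = 4
v_rel = (4, -4),  |v_rel|² = 32;  v_rel·d = (4)·(10) + (-4)·(2) = 32
32·t² − 64·t + 4 = 0  ⇒  m = 32² − 32·4 = 896
m = 896 > 0,  v_rel·d = 32 > 0  ⇒  inside

inside=yes margin=896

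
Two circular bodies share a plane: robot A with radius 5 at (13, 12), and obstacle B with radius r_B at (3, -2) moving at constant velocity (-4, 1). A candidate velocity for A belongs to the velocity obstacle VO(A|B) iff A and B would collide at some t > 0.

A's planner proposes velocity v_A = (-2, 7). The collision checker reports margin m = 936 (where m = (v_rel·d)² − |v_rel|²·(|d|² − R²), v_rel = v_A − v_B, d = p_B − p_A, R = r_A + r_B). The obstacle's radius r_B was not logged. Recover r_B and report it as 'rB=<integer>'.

m = 936
d = (-10, -14);  v_rel = (2, 6),  |v_rel|² = 40
v_rel×d = (2)·(-14) − (6)·(-10) = 32
since m = R²·40 − 32²:  R² = (1024 + 936) / 40 = 49
R = √49 = 7  ⇒  r_B = 7 − 5 = 2

rB=2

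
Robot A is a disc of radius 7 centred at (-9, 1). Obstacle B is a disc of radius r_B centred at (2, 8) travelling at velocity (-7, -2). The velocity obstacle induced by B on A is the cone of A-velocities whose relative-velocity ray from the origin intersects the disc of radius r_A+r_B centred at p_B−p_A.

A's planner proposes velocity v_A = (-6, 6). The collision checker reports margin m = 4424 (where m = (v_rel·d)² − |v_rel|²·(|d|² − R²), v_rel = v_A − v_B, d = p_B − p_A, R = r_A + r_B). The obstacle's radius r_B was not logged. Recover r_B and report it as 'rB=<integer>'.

m = 4424
d = (11, 7);  v_rel = (1, 8),  |v_rel|² = 65
v_rel×d = (1)·(7) − (8)·(11) = -81
since m = R²·65 − (-81)²:  R² = (6561 + 4424) / 65 = 169
R = √169 = 13  ⇒  r_B = 13 − 7 = 6

rB=6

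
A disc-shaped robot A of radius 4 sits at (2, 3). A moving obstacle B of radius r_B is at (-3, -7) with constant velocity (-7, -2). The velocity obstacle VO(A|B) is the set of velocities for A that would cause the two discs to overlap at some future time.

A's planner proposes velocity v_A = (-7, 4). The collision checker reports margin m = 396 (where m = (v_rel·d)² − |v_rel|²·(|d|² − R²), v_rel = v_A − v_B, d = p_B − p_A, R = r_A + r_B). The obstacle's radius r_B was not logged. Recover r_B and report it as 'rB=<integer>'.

m = 396
d = (-5, -10);  v_rel = (0, 6),  |v_rel|² = 36
v_rel×d = (0)·(-10) − (6)·(-5) = 30
since m = R²·36 − 30²:  R² = (900 + 396) / 36 = 36
R = √36 = 6  ⇒  r_B = 6 − 4 = 2

rB=2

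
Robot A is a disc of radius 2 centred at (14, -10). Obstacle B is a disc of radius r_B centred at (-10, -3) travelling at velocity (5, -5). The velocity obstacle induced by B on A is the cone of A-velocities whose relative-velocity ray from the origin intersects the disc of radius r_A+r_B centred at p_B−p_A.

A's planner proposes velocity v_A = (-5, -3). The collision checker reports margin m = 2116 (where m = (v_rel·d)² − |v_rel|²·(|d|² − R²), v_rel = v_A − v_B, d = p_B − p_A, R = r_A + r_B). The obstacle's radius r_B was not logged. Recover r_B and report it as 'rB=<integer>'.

m = 2116
d = (-24, 7);  v_rel = (-10, 2),  |v_rel|² = 104
v_rel×d = (-10)·(7) − (2)·(-24) = -22
since m = R²·104 − (-22)²:  R² = (484 + 2116) / 104 = 25
R = √25 = 5  ⇒  r_B = 5 − 2 = 3

rB=3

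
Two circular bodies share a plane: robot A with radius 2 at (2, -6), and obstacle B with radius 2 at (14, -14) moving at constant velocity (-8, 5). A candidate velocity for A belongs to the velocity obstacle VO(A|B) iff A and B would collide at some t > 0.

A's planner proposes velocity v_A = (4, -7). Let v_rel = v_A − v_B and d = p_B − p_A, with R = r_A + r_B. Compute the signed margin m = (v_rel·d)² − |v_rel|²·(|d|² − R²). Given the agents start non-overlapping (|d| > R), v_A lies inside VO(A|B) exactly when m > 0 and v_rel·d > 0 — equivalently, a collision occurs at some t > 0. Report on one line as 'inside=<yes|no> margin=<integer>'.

d = (12, -8),  |d|² = 208;  R = 2+2 = 4,  c = 208−4² = 192
v_rel = (12, -12),  |v_rel|² = 288;  v_rel·d = (12)·(12) + (-12)·(-8) = 240
288·t² − 480·t + 192 = 0  ⇒  m = 240² − 288·192 = 2304
m = 2304 > 0,  v_rel·d = 240 > 0  ⇒  inside

inside=yes margin=2304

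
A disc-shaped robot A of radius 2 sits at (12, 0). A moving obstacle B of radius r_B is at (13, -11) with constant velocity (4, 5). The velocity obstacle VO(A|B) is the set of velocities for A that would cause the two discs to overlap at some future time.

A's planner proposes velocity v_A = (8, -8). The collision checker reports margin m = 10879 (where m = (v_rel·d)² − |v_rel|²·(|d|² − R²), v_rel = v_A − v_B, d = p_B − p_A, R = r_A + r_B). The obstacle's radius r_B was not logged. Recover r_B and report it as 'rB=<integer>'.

m = 10879
d = (1, -11);  v_rel = (4, -13),  |v_rel|² = 185
v_rel×d = (4)·(-11) − (-13)·(1) = -31
since m = R²·185 − (-31)²:  R² = (961 + 10879) / 185 = 64
R = √64 = 8  ⇒  r_B = 8 − 2 = 6

rB=6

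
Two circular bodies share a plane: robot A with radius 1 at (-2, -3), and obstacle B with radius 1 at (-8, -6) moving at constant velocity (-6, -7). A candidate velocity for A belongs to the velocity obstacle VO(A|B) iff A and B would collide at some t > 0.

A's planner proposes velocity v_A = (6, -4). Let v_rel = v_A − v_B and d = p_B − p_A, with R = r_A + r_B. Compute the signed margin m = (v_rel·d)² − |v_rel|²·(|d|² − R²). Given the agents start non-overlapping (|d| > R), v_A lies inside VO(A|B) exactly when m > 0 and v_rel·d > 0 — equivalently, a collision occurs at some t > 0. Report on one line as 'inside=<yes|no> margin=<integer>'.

d = (-6, -3),  |d|² = 45;  R = 1+1 = 2,  c = 45−2² = 41
v_rel = (12, 3),  |v_rel|² = 153;  v_rel·d = (12)·(-6) + (3)·(-3) = -81
153·t² + 162·t + 41 = 0  ⇒  m = (-81)² − 153·41 = 288
m = 288 > 0,  v_rel·d = -81 < 0  ⇒  outside

inside=no margin=288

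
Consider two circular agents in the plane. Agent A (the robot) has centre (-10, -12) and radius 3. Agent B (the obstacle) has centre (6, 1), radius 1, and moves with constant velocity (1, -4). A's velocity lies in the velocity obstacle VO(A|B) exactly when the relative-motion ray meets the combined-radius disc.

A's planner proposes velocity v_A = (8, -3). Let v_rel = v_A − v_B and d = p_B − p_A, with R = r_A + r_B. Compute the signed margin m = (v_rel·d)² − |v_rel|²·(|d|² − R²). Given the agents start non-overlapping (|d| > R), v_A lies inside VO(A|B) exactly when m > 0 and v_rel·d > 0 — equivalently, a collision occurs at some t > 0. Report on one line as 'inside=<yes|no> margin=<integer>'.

d = (16, 13),  |d|² = 425;  R = 3+1 = 4,  c = 425−4² = 409
v_rel = (7, 1),  |v_rel|² = 50;  v_rel·d = (7)·(16) + (1)·(13) = 125
50·t² − 250·t + 409 = 0  ⇒  m = 125² − 50·409 = -4825
m = -4825 < 0,  v_rel·d = 125 > 0  ⇒  outside

inside=no margin=-4825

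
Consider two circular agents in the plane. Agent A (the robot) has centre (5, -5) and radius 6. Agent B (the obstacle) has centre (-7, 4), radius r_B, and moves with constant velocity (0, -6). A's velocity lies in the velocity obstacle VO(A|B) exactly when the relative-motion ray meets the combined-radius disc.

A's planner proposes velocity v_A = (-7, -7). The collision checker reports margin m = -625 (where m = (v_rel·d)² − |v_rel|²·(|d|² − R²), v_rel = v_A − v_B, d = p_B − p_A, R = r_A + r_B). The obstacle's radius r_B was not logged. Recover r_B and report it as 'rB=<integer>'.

m = -625
d = (-12, 9);  v_rel = (-7, -1),  |v_rel|² = 50
v_rel×d = (-7)·(9) − (-1)·(-12) = -75
since m = R²·50 − (-75)²:  R² = (5625 + -625) / 50 = 100
R = √100 = 10  ⇒  r_B = 10 − 6 = 4

rB=4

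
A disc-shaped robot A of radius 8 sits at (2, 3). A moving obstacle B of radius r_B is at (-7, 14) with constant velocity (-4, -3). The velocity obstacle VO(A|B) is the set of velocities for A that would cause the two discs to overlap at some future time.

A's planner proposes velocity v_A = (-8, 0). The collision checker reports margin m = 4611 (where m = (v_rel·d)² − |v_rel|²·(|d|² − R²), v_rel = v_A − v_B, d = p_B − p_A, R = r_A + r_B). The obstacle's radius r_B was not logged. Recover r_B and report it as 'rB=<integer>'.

m = 4611
d = (-9, 11);  v_rel = (-4, 3),  |v_rel|² = 25
v_rel×d = (-4)·(11) − (3)·(-9) = -17
since m = R²·25 − (-17)²:  R² = (289 + 4611) / 25 = 196
R = √196 = 14  ⇒  r_B = 14 − 8 = 6

rB=6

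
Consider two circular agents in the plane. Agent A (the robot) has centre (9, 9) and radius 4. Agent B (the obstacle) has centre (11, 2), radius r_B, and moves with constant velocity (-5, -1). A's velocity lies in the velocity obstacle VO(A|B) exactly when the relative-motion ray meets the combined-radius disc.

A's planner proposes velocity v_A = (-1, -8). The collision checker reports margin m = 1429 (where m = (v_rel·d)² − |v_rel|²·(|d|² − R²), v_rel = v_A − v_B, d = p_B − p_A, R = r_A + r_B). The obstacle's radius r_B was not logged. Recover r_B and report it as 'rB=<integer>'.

m = 1429
d = (2, -7);  v_rel = (4, -7),  |v_rel|² = 65
v_rel×d = (4)·(-7) − (-7)·(2) = -14
since m = R²·65 − (-14)²:  R² = (196 + 1429) / 65 = 25
R = √25 = 5  ⇒  r_B = 5 − 4 = 1

rB=1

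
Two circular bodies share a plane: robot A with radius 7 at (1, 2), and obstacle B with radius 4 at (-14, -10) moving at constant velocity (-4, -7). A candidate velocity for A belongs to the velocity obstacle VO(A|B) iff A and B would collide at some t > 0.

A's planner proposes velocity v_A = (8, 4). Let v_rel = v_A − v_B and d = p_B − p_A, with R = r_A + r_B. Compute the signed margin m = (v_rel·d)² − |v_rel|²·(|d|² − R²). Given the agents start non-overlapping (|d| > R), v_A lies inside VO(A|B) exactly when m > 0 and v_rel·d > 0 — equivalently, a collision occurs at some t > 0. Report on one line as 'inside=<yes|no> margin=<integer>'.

d = (-15, -12),  |d|² = 369;  R = 7+4 = 11,  c = 369−11² = 248
v_rel = (12, 11),  |v_rel|² = 265;  v_rel·d = (12)·(-15) + (11)·(-12) = -312
265·t² + 624·t + 248 = 0  ⇒  m = (-312)² − 265·248 = 31624
m = 31624 > 0,  v_rel·d = -312 < 0  ⇒  outside

inside=no margin=31624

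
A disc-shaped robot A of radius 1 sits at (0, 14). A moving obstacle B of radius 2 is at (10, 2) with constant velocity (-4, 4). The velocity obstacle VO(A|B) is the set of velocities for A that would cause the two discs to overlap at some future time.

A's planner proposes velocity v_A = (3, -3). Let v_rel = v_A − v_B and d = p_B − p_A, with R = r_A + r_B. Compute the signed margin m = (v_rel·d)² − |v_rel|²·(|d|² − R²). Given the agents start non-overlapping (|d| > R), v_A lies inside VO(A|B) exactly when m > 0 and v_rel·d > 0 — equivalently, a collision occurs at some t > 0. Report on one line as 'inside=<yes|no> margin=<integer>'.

d = (10, -12),  |d|² = 244;  R = 1+2 = 3,  c = 244−3² = 235
v_rel = (7, -7),  |v_rel|² = 98;  v_rel·d = (7)·(10) + (-7)·(-12) = 154
98·t² − 308·t + 235 = 0  ⇒  m = 154² − 98·235 = 686
m = 686 > 0,  v_rel·d = 154 > 0  ⇒  inside

inside=yes margin=686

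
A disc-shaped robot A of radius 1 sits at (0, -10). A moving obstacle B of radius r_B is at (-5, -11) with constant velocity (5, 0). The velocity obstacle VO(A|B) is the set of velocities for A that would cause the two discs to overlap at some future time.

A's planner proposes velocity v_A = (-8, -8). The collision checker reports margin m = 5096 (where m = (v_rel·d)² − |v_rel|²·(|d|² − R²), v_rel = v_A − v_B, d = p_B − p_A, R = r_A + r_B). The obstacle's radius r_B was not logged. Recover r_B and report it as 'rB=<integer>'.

m = 5096
d = (-5, -1);  v_rel = (-13, -8),  |v_rel|² = 233
v_rel×d = (-13)·(-1) − (-8)·(-5) = -27
since m = R²·233 − (-27)²:  R² = (729 + 5096) / 233 = 25
R = √25 = 5  ⇒  r_B = 5 − 1 = 4

rB=4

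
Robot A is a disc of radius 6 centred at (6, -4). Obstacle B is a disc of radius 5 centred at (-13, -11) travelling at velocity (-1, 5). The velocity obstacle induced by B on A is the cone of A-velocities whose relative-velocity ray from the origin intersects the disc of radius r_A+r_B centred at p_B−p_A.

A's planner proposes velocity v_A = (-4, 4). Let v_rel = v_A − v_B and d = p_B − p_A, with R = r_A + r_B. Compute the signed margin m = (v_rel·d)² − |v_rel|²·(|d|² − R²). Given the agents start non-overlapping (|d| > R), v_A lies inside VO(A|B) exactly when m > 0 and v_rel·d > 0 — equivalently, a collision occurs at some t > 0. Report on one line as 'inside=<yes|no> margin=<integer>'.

d = (-19, -7),  |d|² = 410;  R = 6+5 = 11,  c = 410−11² = 289
v_rel = (-3, -1),  |v_rel|² = 10;  v_rel·d = (-3)·(-19) + (-1)·(-7) = 64
10·t² − 128·t + 289 = 0  ⇒  m = 64² − 10·289 = 1206
m = 1206 > 0,  v_rel·d = 64 > 0  ⇒  inside

inside=yes margin=1206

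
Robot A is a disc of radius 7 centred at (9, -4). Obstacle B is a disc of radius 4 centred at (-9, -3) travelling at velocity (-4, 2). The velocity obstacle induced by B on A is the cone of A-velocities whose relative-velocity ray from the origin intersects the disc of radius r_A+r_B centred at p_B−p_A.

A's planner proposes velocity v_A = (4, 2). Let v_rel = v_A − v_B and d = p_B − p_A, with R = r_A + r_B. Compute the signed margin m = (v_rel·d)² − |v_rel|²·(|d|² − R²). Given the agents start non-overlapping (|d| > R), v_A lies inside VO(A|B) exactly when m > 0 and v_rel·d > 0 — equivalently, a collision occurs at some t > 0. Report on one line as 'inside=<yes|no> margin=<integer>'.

d = (-18, 1),  |d|² = 325;  R = 7+4 = 11,  c = 325−11² = 204
v_rel = (8, 0),  |v_rel|² = 64;  v_rel·d = (8)·(-18) + (0)·(1) = -144
64·t² + 288·t + 204 = 0  ⇒  m = (-144)² − 64·204 = 7680
m = 7680 > 0,  v_rel·d = -144 < 0  ⇒  outside

inside=no margin=7680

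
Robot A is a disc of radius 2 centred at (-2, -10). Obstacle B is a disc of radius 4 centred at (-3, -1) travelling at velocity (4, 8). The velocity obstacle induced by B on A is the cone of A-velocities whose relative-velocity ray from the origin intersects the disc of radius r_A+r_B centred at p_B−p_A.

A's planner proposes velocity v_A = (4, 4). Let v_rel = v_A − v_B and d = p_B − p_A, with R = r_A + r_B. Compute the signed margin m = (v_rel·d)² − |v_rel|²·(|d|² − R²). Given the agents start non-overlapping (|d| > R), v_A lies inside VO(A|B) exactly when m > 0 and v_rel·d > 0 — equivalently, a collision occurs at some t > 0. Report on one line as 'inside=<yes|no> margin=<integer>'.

d = (-1, 9),  |d|² = 82;  R = 2+4 = 6,  c = 82−6² = 46
v_rel = (0, -4),  |v_rel|² = 16;  v_rel·d = (0)·(-1) + (-4)·(9) = -36
16·t² + 72·t + 46 = 0  ⇒  m = (-36)² − 16·46 = 560
m = 560 > 0,  v_rel·d = -36 < 0  ⇒  outside

inside=no margin=560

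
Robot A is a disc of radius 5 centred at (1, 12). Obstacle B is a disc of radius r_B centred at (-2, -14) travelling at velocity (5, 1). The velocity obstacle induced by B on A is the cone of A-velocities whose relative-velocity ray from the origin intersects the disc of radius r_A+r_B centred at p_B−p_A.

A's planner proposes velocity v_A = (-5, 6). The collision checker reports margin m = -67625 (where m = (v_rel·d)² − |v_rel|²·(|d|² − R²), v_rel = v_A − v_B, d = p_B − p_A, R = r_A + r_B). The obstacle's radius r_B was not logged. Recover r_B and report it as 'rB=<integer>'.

m = -67625
d = (-3, -26);  v_rel = (-10, 5),  |v_rel|² = 125
v_rel×d = (-10)·(-26) − (5)·(-3) = 275
since m = R²·125 − 275²:  R² = (75625 + -67625) / 125 = 64
R = √64 = 8  ⇒  r_B = 8 − 5 = 3

rB=3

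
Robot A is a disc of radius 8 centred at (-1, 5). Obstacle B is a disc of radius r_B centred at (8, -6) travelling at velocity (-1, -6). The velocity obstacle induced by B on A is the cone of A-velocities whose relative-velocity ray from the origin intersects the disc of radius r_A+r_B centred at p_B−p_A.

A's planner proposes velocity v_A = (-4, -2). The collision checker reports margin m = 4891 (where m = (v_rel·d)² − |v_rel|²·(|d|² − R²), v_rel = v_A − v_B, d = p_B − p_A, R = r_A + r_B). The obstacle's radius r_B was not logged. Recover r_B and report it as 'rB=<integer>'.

m = 4891
d = (9, -11);  v_rel = (-3, 4),  |v_rel|² = 25
v_rel×d = (-3)·(-11) − (4)·(9) = -3
since m = R²·25 − (-3)²:  R² = (9 + 4891) / 25 = 196
R = √196 = 14  ⇒  r_B = 14 − 8 = 6

rB=6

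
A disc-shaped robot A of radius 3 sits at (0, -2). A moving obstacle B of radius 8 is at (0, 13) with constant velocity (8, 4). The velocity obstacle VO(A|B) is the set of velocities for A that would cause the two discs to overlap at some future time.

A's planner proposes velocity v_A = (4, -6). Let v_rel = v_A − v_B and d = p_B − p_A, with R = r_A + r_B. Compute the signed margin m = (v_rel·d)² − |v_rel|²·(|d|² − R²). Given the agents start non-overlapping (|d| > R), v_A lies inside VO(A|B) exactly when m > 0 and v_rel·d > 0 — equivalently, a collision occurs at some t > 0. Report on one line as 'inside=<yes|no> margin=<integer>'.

d = (0, 15),  |d|² = 225;  R = 3+8 = 11,  c = 225−11² = 104
v_rel = (-4, -10),  |v_rel|² = 116;  v_rel·d = (-4)·(0) + (-10)·(15) = -150
116·t² + 300·t + 104 = 0  ⇒  m = (-150)² − 116·104 = 10436
m = 10436 > 0,  v_rel·d = -150 < 0  ⇒  outside

inside=no margin=10436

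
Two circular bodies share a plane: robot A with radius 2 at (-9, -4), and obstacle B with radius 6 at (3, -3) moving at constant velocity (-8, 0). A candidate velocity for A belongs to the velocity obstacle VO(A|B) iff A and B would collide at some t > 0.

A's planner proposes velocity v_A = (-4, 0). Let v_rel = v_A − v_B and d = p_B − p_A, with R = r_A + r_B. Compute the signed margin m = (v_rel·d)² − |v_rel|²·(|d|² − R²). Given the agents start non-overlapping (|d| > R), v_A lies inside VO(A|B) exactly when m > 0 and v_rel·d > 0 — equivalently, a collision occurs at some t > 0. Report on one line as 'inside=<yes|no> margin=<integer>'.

d = (12, 1),  |d|² = 145;  R = 2+6 = 8,  c = 145−8² = 81
v_rel = (4, 0),  |v_rel|² = 16;  v_rel·d = (4)·(12) + (0)·(1) = 48
16·t² − 96·t + 81 = 0  ⇒  m = 48² − 16·81 = 1008
m = 1008 > 0,  v_rel·d = 48 > 0  ⇒  inside

inside=yes margin=1008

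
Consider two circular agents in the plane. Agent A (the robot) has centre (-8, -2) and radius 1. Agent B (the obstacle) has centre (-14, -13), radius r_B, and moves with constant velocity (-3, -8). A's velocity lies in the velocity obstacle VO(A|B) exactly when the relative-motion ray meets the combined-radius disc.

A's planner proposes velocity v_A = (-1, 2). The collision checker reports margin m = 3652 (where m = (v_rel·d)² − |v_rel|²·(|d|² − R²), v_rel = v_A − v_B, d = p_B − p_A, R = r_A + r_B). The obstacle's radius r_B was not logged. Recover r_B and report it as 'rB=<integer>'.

m = 3652
d = (-6, -11);  v_rel = (2, 10),  |v_rel|² = 104
v_rel×d = (2)·(-11) − (10)·(-6) = 38
since m = R²·104 − 38²:  R² = (1444 + 3652) / 104 = 49
R = √49 = 7  ⇒  r_B = 7 − 1 = 6

rB=6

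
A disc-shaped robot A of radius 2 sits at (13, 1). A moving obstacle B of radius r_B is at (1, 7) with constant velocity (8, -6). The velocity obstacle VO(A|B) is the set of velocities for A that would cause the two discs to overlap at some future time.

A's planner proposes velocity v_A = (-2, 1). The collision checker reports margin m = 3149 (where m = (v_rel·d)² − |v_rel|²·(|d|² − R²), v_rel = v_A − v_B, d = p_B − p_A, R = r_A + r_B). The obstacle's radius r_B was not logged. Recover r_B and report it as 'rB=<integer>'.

m = 3149
d = (-12, 6);  v_rel = (-10, 7),  |v_rel|² = 149
v_rel×d = (-10)·(6) − (7)·(-12) = 24
since m = R²·149 − 24²:  R² = (576 + 3149) / 149 = 25
R = √25 = 5  ⇒  r_B = 5 − 2 = 3

rB=3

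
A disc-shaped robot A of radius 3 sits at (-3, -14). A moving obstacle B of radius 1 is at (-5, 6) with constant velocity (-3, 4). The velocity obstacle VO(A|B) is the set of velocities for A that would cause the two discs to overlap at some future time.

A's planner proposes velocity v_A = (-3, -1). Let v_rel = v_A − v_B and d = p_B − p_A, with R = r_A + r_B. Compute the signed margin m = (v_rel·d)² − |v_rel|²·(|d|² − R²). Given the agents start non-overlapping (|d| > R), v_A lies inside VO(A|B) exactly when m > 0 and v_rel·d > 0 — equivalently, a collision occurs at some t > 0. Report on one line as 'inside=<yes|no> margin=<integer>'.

d = (-2, 20),  |d|² = 404;  R = 3+1 = 4,  c = 404−4² = 388
v_rel = (0, -5),  |v_rel|² = 25;  v_rel·d = (0)·(-2) + (-5)·(20) = -100
25·t² + 200·t + 388 = 0  ⇒  m = (-100)² − 25·388 = 300
m = 300 > 0,  v_rel·d = -100 < 0  ⇒  outside

inside=no margin=300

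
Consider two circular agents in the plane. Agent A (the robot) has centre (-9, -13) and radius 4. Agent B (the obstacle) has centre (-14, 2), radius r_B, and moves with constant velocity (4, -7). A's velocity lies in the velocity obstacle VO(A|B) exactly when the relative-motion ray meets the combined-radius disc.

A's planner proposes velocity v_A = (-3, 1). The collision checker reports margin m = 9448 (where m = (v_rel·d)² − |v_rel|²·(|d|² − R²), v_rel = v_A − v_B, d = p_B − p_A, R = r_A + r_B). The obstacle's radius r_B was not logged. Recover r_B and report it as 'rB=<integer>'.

m = 9448
d = (-5, 15);  v_rel = (-7, 8),  |v_rel|² = 113
v_rel×d = (-7)·(15) − (8)·(-5) = -65
since m = R²·113 − (-65)²:  R² = (4225 + 9448) / 113 = 121
R = √121 = 11  ⇒  r_B = 11 − 4 = 7

rB=7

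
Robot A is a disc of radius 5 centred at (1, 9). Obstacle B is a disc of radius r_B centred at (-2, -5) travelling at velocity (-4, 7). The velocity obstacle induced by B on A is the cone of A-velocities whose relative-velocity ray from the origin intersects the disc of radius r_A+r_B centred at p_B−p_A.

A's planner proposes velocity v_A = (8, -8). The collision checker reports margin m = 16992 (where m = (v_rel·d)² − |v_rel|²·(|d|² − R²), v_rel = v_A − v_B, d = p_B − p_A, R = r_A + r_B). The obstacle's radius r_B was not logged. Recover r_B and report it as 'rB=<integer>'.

m = 16992
d = (-3, -14);  v_rel = (12, -15),  |v_rel|² = 369
v_rel×d = (12)·(-14) − (-15)·(-3) = -213
since m = R²·369 − (-213)²:  R² = (45369 + 16992) / 369 = 169
R = √169 = 13  ⇒  r_B = 13 − 5 = 8

rB=8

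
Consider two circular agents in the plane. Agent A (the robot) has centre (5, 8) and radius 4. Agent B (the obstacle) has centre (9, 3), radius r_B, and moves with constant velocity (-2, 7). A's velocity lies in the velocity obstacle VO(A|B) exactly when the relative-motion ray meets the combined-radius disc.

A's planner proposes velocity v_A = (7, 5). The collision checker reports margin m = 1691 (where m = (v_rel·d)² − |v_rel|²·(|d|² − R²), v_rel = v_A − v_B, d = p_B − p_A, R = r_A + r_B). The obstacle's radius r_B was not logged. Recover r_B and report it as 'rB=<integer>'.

m = 1691
d = (4, -5);  v_rel = (9, -2),  |v_rel|² = 85
v_rel×d = (9)·(-5) − (-2)·(4) = -37
since m = R²·85 − (-37)²:  R² = (1369 + 1691) / 85 = 36
R = √36 = 6  ⇒  r_B = 6 − 4 = 2

rB=2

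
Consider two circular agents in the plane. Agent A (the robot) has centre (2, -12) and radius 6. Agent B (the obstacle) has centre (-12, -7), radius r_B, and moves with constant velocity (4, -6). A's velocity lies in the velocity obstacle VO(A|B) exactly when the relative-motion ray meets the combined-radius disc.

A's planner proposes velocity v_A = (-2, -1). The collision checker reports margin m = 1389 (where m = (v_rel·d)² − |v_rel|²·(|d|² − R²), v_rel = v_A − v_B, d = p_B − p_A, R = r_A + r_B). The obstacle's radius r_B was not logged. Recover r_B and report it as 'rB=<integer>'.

m = 1389
d = (-14, 5);  v_rel = (-6, 5),  |v_rel|² = 61
v_rel×d = (-6)·(5) − (5)·(-14) = 40
since m = R²·61 − 40²:  R² = (1600 + 1389) / 61 = 49
R = √49 = 7  ⇒  r_B = 7 − 6 = 1

rB=1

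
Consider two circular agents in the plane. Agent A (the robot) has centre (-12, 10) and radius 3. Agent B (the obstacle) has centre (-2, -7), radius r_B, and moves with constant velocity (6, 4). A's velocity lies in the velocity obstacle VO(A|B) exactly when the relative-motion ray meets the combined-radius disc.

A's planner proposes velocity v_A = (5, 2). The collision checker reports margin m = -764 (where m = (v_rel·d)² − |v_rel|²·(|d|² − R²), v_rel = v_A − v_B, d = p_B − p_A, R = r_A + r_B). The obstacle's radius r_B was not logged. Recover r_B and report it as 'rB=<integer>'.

m = -764
d = (10, -17);  v_rel = (-1, -2),  |v_rel|² = 5
v_rel×d = (-1)·(-17) − (-2)·(10) = 37
since m = R²·5 − 37²:  R² = (1369 + -764) / 5 = 121
R = √121 = 11  ⇒  r_B = 11 − 3 = 8

rB=8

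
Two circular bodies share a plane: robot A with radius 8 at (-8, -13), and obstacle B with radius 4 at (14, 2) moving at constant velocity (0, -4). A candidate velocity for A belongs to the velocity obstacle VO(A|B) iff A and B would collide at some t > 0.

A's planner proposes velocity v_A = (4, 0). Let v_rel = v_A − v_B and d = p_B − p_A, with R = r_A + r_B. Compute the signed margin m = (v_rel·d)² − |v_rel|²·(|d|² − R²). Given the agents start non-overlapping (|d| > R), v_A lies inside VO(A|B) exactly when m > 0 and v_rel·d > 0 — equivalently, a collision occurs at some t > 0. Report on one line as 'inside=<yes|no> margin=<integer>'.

d = (22, 15),  |d|² = 709;  R = 8+4 = 12,  c = 709−12² = 565
v_rel = (4, 4),  |v_rel|² = 32;  v_rel·d = (4)·(22) + (4)·(15) = 148
32·t² − 296·t + 565 = 0  ⇒  m = 148² − 32·565 = 3824
m = 3824 > 0,  v_rel·d = 148 > 0  ⇒  inside

inside=yes margin=3824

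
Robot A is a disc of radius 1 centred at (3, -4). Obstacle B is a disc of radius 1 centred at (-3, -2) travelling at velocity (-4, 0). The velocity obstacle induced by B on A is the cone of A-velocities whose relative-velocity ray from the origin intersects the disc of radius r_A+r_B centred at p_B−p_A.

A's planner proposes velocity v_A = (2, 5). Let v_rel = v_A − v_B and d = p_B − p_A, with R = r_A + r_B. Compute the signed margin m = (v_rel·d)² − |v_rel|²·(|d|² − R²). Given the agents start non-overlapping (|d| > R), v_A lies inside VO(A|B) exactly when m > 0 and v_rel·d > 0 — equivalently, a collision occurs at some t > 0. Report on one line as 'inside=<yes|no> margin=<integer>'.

d = (-6, 2),  |d|² = 40;  R = 1+1 = 2,  c = 40−2² = 36
v_rel = (6, 5),  |v_rel|² = 61;  v_rel·d = (6)·(-6) + (5)·(2) = -26
61·t² + 52·t + 36 = 0  ⇒  m = (-26)² − 61·36 = -1520
m = -1520 < 0,  v_rel·d = -26 < 0  ⇒  outside

inside=no margin=-1520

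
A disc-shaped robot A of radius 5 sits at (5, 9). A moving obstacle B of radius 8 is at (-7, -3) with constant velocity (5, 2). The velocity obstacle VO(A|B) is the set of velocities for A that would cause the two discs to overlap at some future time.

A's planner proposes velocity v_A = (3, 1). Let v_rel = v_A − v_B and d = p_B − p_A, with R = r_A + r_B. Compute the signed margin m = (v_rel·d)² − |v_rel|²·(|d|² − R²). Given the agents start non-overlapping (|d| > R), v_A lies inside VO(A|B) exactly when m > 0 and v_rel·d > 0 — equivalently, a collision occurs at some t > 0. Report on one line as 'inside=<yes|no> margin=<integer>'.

d = (-12, -12),  |d|² = 288;  R = 5+8 = 13,  c = 288−13² = 119
v_rel = (-2, -1),  |v_rel|² = 5;  v_rel·d = (-2)·(-12) + (-1)·(-12) = 36
5·t² − 72·t + 119 = 0  ⇒  m = 36² − 5·119 = 701
m = 701 > 0,  v_rel·d = 36 > 0  ⇒  inside

inside=yes margin=701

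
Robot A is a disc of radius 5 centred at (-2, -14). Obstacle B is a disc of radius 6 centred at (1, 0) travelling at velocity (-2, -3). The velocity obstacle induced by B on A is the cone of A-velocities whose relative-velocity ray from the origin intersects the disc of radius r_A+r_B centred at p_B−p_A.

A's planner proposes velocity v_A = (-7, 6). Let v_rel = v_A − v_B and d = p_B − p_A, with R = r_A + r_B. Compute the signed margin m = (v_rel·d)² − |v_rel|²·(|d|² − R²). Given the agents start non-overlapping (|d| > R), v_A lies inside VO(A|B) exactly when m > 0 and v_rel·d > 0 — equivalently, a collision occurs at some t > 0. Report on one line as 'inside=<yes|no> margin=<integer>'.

d = (3, 14),  |d|² = 205;  R = 5+6 = 11,  c = 205−11² = 84
v_rel = (-5, 9),  |v_rel|² = 106;  v_rel·d = (-5)·(3) + (9)·(14) = 111
106·t² − 222·t + 84 = 0  ⇒  m = 111² − 106·84 = 3417
m = 3417 > 0,  v_rel·d = 111 > 0  ⇒  inside

inside=yes margin=3417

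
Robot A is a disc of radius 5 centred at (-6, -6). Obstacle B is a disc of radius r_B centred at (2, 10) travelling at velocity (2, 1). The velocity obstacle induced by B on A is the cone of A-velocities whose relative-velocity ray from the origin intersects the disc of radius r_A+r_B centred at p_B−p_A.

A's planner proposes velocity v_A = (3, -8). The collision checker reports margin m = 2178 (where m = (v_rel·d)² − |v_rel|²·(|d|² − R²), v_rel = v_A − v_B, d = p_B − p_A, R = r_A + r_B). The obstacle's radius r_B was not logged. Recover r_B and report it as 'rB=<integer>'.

m = 2178
d = (8, 16);  v_rel = (1, -9),  |v_rel|² = 82
v_rel×d = (1)·(16) − (-9)·(8) = 88
since m = R²·82 − 88²:  R² = (7744 + 2178) / 82 = 121
R = √121 = 11  ⇒  r_B = 11 − 5 = 6

rB=6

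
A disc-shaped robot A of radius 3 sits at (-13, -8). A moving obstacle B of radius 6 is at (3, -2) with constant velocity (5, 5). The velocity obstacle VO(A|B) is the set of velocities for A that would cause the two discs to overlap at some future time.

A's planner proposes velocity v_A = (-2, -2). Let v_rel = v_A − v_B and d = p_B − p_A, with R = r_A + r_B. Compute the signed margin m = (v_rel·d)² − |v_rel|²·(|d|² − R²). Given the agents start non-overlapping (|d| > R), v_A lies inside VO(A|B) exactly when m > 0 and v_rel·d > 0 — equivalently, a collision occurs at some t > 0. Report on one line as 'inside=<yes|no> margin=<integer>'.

d = (16, 6),  |d|² = 292;  R = 3+6 = 9,  c = 292−9² = 211
v_rel = (-7, -7),  |v_rel|² = 98;  v_rel·d = (-7)·(16) + (-7)·(6) = -154
98·t² + 308·t + 211 = 0  ⇒  m = (-154)² − 98·211 = 3038
m = 3038 > 0,  v_rel·d = -154 < 0  ⇒  outside

inside=no margin=3038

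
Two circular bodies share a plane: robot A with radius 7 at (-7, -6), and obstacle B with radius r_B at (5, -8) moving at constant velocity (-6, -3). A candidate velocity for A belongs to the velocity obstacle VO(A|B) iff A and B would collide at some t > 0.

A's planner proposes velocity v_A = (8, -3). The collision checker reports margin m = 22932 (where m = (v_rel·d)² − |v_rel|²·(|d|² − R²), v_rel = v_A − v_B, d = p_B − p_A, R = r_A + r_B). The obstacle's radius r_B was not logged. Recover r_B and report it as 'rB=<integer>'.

m = 22932
d = (12, -2);  v_rel = (14, 0),  |v_rel|² = 196
v_rel×d = (14)·(-2) − (0)·(12) = -28
since m = R²·196 − (-28)²:  R² = (784 + 22932) / 196 = 121
R = √121 = 11  ⇒  r_B = 11 − 7 = 4

rB=4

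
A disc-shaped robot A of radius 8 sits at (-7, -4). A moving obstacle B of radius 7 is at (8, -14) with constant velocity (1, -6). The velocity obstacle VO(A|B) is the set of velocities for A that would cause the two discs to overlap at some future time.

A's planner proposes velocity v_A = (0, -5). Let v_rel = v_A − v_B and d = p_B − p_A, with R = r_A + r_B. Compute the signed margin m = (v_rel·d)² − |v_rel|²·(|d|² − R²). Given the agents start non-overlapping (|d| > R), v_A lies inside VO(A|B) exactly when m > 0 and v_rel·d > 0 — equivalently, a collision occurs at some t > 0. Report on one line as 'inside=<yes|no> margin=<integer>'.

d = (15, -10),  |d|² = 325;  R = 8+7 = 15,  c = 325−15² = 100
v_rel = (-1, 1),  |v_rel|² = 2;  v_rel·d = (-1)·(15) + (1)·(-10) = -25
2·t² + 50·t + 100 = 0  ⇒  m = (-25)² − 2·100 = 425
m = 425 > 0,  v_rel·d = -25 < 0  ⇒  outside

inside=no margin=425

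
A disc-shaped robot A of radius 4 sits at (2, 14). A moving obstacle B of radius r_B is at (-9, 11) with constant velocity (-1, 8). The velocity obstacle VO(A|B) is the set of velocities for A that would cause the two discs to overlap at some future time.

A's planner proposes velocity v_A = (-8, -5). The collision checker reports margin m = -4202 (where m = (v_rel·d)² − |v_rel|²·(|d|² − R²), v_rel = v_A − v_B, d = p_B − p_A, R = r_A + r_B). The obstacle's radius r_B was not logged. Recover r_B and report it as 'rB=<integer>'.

m = -4202
d = (-11, -3);  v_rel = (-7, -13),  |v_rel|² = 218
v_rel×d = (-7)·(-3) − (-13)·(-11) = -122
since m = R²·218 − (-122)²:  R² = (14884 + -4202) / 218 = 49
R = √49 = 7  ⇒  r_B = 7 − 4 = 3

rB=3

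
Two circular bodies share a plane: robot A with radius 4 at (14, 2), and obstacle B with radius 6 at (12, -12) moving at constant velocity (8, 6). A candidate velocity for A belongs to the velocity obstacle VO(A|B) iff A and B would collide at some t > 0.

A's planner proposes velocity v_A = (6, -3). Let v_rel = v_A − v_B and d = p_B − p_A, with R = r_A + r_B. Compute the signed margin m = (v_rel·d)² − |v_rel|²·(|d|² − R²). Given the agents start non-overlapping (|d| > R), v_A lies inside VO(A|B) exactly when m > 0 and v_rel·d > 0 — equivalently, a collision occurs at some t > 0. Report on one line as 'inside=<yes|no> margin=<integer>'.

d = (-2, -14),  |d|² = 200;  R = 4+6 = 10,  c = 200−10² = 100
v_rel = (-2, -9),  |v_rel|² = 85;  v_rel·d = (-2)·(-2) + (-9)·(-14) = 130
85·t² − 260·t + 100 = 0  ⇒  m = 130² − 85·100 = 8400
m = 8400 > 0,  v_rel·d = 130 > 0  ⇒  inside

inside=yes margin=8400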